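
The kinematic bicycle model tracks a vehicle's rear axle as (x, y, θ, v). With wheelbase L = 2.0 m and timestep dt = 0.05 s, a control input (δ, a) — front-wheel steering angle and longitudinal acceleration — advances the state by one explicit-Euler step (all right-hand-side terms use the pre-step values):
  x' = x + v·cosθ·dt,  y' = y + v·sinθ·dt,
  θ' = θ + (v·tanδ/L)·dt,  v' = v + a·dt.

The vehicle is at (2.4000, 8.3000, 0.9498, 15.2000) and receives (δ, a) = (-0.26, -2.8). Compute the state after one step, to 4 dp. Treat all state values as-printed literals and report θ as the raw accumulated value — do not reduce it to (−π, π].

x' = 2.4000 + 15.2000·cos(0.9498)·0.05 = 2.8422
y' = 8.3000 + 15.2000·sin(0.9498)·0.05 = 8.9181
θ' = 0.9498 + (15.2000/2.0)·tan(-0.26)·0.05 = 0.8487
v' = 15.2000 − 2.8000·0.05 = 15.0600

(2.8422, 8.9181, 0.8487, 15.0600)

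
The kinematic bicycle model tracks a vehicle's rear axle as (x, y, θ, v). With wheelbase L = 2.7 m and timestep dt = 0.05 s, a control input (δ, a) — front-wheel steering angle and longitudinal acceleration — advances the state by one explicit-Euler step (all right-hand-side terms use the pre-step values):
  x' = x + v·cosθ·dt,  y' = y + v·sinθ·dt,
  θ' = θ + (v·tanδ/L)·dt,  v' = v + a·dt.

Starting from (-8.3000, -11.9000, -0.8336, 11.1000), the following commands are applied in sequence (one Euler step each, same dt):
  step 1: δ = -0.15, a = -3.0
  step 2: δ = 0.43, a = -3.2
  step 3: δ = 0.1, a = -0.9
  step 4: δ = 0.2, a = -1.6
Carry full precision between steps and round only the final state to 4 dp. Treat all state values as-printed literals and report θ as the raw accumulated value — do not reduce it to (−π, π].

after step 1 (δ=-0.15, a=-3.0): (-7.926921, -12.310898, -0.864667, 10.950000)
after step 2 (δ=0.43, a=-3.2): (-7.571651, -12.727479, -0.771669, 10.790000)
after step 3 (δ=0.1, a=-0.9): (-7.184966, -13.103690, -0.751620, 10.745000)
after step 4 (δ=0.2, a=-1.6): (-6.792460, -13.470536, -0.711285, 10.665000)

(-6.7925, -13.4705, -0.7113, 10.6650)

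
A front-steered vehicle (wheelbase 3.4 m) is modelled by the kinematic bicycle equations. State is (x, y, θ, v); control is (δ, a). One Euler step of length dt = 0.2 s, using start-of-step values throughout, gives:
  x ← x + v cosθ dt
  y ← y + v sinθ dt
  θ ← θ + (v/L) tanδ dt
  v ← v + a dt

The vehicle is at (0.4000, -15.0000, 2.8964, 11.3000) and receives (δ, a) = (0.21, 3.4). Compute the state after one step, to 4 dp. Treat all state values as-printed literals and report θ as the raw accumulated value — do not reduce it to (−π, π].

(-1.7924, -14.4514, 3.0381, 11.9800)

x' = 0.4000 + 11.3000·cos(2.8964)·0.2 = -1.7924
y' = -15.0000 + 11.3000·sin(2.8964)·0.2 = -14.4514
θ' = 2.8964 + (11.3000/3.4)·tan(0.21)·0.2 = 3.0381
v' = 11.3000 + 3.4000·0.2 = 11.9800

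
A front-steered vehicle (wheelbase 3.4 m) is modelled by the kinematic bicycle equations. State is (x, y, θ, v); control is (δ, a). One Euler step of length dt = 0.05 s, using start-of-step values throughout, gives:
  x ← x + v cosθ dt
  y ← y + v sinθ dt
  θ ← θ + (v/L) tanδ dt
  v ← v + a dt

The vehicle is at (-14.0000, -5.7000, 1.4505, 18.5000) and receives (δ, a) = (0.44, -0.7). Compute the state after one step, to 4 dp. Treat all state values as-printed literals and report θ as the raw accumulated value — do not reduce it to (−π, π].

(-13.8890, -4.7817, 1.5786, 18.4650)

x' = -14.0000 + 18.5000·cos(1.4505)·0.05 = -13.8890
y' = -5.7000 + 18.5000·sin(1.4505)·0.05 = -4.7817
θ' = 1.4505 + (18.5000/3.4)·tan(0.44)·0.05 = 1.5786
v' = 18.5000 − 0.7000·0.05 = 18.4650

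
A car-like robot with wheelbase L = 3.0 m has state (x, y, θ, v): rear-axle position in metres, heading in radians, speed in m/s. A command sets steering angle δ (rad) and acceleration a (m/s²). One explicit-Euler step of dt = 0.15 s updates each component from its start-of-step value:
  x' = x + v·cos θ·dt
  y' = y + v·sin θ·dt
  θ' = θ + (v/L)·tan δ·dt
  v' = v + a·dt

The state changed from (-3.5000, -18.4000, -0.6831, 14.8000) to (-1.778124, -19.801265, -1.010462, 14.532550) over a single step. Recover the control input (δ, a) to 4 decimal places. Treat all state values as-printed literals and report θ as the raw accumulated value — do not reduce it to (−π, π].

a = (v'−v)/dt = (-0.267450)/0.15 = -1.7830
Δθ = θ'−θ = -0.327362;  (v·dt/L) = 14.8000·0.15/3.0 = 0.740000
tan δ = Δθ·L/(v·dt) = -0.442381  →  δ = -0.4165

δ = -0.4165, a = -1.7830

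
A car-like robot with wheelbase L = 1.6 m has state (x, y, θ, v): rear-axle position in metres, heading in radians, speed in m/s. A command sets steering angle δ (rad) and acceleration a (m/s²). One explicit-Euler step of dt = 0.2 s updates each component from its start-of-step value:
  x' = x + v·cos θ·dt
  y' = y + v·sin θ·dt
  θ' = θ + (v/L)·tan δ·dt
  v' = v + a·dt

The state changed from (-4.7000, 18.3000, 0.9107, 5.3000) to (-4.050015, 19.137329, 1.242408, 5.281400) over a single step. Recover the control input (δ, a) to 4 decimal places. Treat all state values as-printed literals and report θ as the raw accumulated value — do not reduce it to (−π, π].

δ = 0.4642, a = -0.0930

a = (v'−v)/dt = (-0.018600)/0.2 = -0.0930
Δθ = θ'−θ = 0.331708;  (v·dt/L) = 5.3000·0.2/1.6 = 0.662500
tan δ = Δθ·L/(v·dt) = 0.500691  →  δ = 0.4642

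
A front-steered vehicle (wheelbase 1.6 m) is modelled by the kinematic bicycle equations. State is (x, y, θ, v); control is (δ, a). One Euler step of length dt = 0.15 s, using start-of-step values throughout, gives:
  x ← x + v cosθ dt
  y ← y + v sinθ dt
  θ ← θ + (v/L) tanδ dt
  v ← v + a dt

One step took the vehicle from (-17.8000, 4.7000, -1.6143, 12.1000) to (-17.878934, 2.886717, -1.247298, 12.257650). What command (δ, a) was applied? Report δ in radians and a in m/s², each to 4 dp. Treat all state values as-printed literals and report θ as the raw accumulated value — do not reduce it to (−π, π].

δ = 0.3129, a = 1.0510

a = (v'−v)/dt = (0.157650)/0.15 = 1.0510
Δθ = θ'−θ = 0.367002;  (v·dt/L) = 12.1000·0.15/1.6 = 1.134375
tan δ = Δθ·L/(v·dt) = 0.323528  →  δ = 0.3129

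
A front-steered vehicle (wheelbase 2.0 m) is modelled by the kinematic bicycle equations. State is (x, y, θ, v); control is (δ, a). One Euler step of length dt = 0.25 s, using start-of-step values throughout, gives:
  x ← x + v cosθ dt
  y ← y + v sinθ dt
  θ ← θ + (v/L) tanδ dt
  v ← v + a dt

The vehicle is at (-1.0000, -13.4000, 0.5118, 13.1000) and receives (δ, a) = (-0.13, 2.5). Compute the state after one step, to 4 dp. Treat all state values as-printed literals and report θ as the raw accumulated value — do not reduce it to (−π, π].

(1.8554, -11.7961, 0.2977, 13.7250)

x' = -1.0000 + 13.1000·cos(0.5118)·0.25 = 1.8554
y' = -13.4000 + 13.1000·sin(0.5118)·0.25 = -11.7961
θ' = 0.5118 + (13.1000/2.0)·tan(-0.13)·0.25 = 0.2977
v' = 13.1000 + 2.5000·0.25 = 13.7250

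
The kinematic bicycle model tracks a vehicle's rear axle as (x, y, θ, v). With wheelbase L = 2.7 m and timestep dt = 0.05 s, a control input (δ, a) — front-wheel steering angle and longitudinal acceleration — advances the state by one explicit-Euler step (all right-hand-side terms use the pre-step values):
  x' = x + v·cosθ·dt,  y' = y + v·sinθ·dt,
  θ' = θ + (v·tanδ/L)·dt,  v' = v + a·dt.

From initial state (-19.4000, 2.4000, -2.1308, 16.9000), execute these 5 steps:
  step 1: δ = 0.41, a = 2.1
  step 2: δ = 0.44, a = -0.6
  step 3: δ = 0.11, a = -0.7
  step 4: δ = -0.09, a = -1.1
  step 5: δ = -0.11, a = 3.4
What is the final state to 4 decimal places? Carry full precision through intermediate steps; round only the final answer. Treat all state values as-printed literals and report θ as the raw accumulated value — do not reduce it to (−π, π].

after step 1 (δ=0.41, a=2.1): (-19.848855, 1.684071, -1.994777, 17.005000)
after step 2 (δ=0.44, a=-0.6): (-20.198641, 0.909103, -1.846524, 16.975000)
after step 3 (δ=0.11, a=-0.7): (-20.429711, 0.092413, -1.811805, 16.940000)
after step 4 (δ=-0.09, a=-1.1): (-20.631875, -0.730107, -1.840115, 16.885000)
after step 5 (δ=-0.11, a=3.4): (-20.856509, -1.543924, -1.874650, 17.055000)

(-20.8565, -1.5439, -1.8746, 17.0550)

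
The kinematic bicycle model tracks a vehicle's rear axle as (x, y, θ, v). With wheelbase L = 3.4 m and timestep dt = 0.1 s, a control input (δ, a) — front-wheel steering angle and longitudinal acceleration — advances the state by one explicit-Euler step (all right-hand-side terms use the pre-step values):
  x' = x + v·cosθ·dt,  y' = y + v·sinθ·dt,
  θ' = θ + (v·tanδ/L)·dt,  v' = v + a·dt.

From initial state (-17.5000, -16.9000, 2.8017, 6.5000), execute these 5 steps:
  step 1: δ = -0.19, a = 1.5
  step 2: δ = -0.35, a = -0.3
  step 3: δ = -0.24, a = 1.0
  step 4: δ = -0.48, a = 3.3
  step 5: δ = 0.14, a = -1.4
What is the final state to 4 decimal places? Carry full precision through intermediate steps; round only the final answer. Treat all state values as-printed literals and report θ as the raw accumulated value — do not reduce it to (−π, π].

(-20.5014, -15.4350, 2.5722, 6.9100)

after step 1 (δ=-0.19, a=1.5): (-18.112814, -16.683299, 2.764933, 6.650000)
after step 2 (δ=-0.35, a=-0.3): (-18.731196, -16.438701, 2.693538, 6.620000)
after step 3 (δ=-0.24, a=1.0): (-19.327851, -16.151914, 2.645890, 6.720000)
after step 4 (δ=-0.48, a=3.3): (-19.918966, -15.832277, 2.542993, 7.050000)
after step 5 (δ=0.14, a=-1.4): (-20.501384, -15.435019, 2.572213, 6.910000)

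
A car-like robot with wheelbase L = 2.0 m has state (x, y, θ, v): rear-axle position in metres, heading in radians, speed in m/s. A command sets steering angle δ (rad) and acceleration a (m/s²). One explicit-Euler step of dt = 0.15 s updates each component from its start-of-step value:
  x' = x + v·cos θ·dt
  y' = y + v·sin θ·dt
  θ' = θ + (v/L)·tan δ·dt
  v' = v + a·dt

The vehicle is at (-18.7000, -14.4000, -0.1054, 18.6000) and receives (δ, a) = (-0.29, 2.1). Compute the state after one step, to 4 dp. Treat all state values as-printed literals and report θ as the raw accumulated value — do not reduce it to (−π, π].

x' = -18.7000 + 18.6000·cos(-0.1054)·0.15 = -15.9255
y' = -14.4000 + 18.6000·sin(-0.1054)·0.15 = -14.6935
θ' = -0.1054 + (18.6000/2.0)·tan(-0.29)·0.15 = -0.5217
v' = 18.6000 + 2.1000·0.15 = 18.9150

(-15.9255, -14.6935, -0.5217, 18.9150)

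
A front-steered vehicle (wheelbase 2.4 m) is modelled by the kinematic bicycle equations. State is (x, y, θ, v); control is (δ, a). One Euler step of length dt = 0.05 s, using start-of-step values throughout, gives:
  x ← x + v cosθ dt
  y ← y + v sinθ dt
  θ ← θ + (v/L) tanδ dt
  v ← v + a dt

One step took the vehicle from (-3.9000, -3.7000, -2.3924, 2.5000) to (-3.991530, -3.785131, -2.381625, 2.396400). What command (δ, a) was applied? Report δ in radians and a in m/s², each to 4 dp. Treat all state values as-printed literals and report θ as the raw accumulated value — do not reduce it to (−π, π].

δ = 0.2040, a = -2.0720

a = (v'−v)/dt = (-0.103600)/0.05 = -2.0720
Δθ = θ'−θ = 0.010775;  (v·dt/L) = 2.5000·0.05/2.4 = 0.052083
tan δ = Δθ·L/(v·dt) = 0.206880  →  δ = 0.2040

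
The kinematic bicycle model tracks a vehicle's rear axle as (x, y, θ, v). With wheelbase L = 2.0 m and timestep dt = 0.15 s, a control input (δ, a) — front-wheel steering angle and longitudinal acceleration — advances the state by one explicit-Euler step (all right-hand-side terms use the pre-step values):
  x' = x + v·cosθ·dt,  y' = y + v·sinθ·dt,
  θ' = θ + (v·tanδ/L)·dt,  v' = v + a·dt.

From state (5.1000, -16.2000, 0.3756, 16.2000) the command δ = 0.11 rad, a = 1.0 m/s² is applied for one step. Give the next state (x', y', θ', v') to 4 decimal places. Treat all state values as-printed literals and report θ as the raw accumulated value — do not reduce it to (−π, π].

x' = 5.1000 + 16.2000·cos(0.3756)·0.15 = 7.3606
y' = -16.2000 + 16.2000·sin(0.3756)·0.15 = -15.3086
θ' = 0.3756 + (16.2000/2.0)·tan(0.11)·0.15 = 0.5098
v' = 16.2000 + 1.0000·0.15 = 16.3500

(7.3606, -15.3086, 0.5098, 16.3500)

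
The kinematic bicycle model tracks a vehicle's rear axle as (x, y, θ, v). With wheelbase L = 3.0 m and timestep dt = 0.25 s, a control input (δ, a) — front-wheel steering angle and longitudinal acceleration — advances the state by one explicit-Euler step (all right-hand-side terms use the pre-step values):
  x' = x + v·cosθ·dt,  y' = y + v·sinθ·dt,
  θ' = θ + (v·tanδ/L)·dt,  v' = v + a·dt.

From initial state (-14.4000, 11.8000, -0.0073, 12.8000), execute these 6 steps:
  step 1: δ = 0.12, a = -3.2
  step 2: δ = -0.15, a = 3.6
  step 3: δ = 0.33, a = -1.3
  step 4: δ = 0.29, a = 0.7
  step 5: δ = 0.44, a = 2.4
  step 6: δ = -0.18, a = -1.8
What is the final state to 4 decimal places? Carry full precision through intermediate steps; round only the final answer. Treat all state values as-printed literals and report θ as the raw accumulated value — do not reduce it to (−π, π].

after step 1 (δ=0.12, a=-3.2): (-11.200085, 11.776640, 0.121318, 12.000000)
after step 2 (δ=-0.15, a=3.6): (-8.222135, 12.139702, -0.029817, 12.900000)
after step 3 (δ=0.33, a=-1.3): (-4.998569, 12.043556, 0.338397, 12.575000)
after step 4 (δ=0.29, a=0.7): (-2.033107, 13.087203, 0.651109, 12.750000)
after step 5 (δ=0.44, a=2.4): (0.502270, 15.019047, 1.151313, 13.350000)
after step 6 (δ=-0.18, a=-1.8): (1.861596, 18.067184, 0.948872, 12.900000)

(1.8616, 18.0672, 0.9489, 12.9000)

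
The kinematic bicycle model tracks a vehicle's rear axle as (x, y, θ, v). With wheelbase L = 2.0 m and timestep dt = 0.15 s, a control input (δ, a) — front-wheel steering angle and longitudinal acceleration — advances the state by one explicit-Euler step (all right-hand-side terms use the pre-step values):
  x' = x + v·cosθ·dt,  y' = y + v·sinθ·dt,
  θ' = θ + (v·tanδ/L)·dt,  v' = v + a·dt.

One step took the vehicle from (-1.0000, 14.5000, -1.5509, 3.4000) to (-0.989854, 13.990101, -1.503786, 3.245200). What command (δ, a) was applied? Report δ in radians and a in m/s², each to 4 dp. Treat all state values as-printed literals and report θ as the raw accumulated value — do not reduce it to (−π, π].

δ = 0.1827, a = -1.0320

a = (v'−v)/dt = (-0.154800)/0.15 = -1.0320
Δθ = θ'−θ = 0.047114;  (v·dt/L) = 3.4000·0.15/2.0 = 0.255000
tan δ = Δθ·L/(v·dt) = 0.184761  →  δ = 0.1827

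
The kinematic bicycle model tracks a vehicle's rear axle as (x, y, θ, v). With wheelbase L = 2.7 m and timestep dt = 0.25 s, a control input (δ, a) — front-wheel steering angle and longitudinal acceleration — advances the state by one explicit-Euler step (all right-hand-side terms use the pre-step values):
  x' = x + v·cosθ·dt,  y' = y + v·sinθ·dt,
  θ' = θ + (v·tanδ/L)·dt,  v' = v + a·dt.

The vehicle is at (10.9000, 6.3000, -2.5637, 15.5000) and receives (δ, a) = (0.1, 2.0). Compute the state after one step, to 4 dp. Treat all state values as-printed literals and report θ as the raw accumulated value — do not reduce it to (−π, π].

(7.6542, 4.1832, -2.4197, 16.0000)

x' = 10.9000 + 15.5000·cos(-2.5637)·0.25 = 7.6542
y' = 6.3000 + 15.5000·sin(-2.5637)·0.25 = 4.1832
θ' = -2.5637 + (15.5000/2.7)·tan(0.1)·0.25 = -2.4197
v' = 15.5000 + 2.0000·0.25 = 16.0000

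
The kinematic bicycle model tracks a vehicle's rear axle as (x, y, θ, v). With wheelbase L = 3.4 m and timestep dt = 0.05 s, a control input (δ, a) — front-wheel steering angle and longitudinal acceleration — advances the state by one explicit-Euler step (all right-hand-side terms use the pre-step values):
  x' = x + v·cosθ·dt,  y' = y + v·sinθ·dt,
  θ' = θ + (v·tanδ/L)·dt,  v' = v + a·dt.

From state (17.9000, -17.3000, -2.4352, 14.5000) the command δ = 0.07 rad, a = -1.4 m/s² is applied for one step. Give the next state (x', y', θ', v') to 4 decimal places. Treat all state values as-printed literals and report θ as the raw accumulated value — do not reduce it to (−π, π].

(17.3485, -17.7706, -2.4202, 14.4300)

x' = 17.9000 + 14.5000·cos(-2.4352)·0.05 = 17.3485
y' = -17.3000 + 14.5000·sin(-2.4352)·0.05 = -17.7706
θ' = -2.4352 + (14.5000/3.4)·tan(0.07)·0.05 = -2.4202
v' = 14.5000 − 1.4000·0.05 = 14.4300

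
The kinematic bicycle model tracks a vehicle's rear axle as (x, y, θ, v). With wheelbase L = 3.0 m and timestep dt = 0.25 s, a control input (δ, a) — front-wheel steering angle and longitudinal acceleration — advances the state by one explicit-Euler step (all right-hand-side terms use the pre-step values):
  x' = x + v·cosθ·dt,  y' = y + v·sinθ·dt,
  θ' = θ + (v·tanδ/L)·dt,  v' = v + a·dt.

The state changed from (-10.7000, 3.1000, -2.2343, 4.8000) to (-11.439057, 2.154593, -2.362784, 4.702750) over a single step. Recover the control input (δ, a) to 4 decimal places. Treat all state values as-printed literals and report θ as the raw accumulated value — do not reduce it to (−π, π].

δ = -0.3108, a = -0.3890

a = (v'−v)/dt = (-0.097250)/0.25 = -0.3890
Δθ = θ'−θ = -0.128484;  (v·dt/L) = 4.8000·0.25/3.0 = 0.400000
tan δ = Δθ·L/(v·dt) = -0.321210  →  δ = -0.3108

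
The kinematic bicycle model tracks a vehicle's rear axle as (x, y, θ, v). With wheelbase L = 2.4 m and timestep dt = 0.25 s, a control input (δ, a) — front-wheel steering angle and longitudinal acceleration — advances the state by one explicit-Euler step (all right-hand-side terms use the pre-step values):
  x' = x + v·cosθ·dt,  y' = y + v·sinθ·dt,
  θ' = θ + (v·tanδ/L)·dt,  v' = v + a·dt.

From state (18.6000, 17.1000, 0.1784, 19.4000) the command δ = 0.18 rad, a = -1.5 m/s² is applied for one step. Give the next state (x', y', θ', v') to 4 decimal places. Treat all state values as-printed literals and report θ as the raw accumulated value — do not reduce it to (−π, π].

(23.3730, 17.9607, 0.5461, 19.0250)

x' = 18.6000 + 19.4000·cos(0.1784)·0.25 = 23.3730
y' = 17.1000 + 19.4000·sin(0.1784)·0.25 = 17.9607
θ' = 0.1784 + (19.4000/2.4)·tan(0.18)·0.25 = 0.5461
v' = 19.4000 − 1.5000·0.25 = 19.0250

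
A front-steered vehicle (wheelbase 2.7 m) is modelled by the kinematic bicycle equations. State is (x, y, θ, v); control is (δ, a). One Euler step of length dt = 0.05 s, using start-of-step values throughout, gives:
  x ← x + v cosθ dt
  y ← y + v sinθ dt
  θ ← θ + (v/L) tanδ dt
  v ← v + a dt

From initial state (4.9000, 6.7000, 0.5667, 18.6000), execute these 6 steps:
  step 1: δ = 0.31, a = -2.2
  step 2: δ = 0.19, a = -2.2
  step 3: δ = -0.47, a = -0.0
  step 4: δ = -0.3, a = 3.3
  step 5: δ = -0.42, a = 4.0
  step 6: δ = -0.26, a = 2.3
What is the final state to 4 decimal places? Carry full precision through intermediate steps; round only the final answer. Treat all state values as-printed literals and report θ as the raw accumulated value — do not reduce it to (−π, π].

after step 1 (δ=0.31, a=-2.2): (5.684620, 7.199271, 0.677035, 18.490000)
after step 2 (δ=0.19, a=-2.2): (6.405206, 7.778456, 0.742887, 18.380000)
after step 3 (δ=-0.47, a=-0.0): (7.082067, 8.400084, 0.569990, 18.380000)
after step 4 (δ=-0.3, a=3.3): (7.855779, 8.895998, 0.464701, 18.545000)
after step 5 (δ=-0.42, a=4.0): (8.684699, 9.311550, 0.311337, 18.745000)
after step 6 (δ=-0.26, a=2.3): (9.576891, 9.598659, 0.218993, 18.860000)

(9.5769, 9.5987, 0.2190, 18.8600)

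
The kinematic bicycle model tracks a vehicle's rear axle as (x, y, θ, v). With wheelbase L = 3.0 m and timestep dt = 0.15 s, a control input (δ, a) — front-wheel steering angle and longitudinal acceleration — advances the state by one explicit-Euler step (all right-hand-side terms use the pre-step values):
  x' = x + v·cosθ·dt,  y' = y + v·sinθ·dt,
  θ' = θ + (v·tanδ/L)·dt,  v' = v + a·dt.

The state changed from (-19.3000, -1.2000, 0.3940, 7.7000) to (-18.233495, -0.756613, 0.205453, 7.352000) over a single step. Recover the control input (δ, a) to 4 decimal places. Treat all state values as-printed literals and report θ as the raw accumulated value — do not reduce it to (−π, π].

δ = -0.4554, a = -2.3200

a = (v'−v)/dt = (-0.348000)/0.15 = -2.3200
Δθ = θ'−θ = -0.188547;  (v·dt/L) = 7.7000·0.15/3.0 = 0.385000
tan δ = Δθ·L/(v·dt) = -0.489732  →  δ = -0.4554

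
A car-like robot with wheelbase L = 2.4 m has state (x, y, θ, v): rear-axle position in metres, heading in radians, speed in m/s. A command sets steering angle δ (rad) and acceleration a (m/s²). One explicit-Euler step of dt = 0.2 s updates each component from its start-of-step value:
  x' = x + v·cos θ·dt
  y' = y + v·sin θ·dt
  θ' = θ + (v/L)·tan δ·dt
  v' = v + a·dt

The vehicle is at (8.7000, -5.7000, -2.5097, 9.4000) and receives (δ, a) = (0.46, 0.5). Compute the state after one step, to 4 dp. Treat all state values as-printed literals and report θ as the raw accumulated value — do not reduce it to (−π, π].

(7.1830, -6.8105, -2.1216, 9.5000)

x' = 8.7000 + 9.4000·cos(-2.5097)·0.2 = 7.1830
y' = -5.7000 + 9.4000·sin(-2.5097)·0.2 = -6.8105
θ' = -2.5097 + (9.4000/2.4)·tan(0.46)·0.2 = -2.1216
v' = 9.4000 + 0.5000·0.2 = 9.5000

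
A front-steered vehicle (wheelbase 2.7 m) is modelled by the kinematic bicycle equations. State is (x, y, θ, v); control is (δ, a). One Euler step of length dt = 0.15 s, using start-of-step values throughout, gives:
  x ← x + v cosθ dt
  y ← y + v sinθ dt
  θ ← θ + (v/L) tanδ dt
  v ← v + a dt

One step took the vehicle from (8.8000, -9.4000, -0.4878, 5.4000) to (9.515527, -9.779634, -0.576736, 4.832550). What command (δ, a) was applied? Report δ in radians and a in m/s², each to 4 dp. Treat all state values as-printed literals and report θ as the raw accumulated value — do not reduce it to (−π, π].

δ = -0.2882, a = -3.7830

a = (v'−v)/dt = (-0.567450)/0.15 = -3.7830
Δθ = θ'−θ = -0.088936;  (v·dt/L) = 5.4000·0.15/2.7 = 0.300000
tan δ = Δθ·L/(v·dt) = -0.296453  →  δ = -0.2882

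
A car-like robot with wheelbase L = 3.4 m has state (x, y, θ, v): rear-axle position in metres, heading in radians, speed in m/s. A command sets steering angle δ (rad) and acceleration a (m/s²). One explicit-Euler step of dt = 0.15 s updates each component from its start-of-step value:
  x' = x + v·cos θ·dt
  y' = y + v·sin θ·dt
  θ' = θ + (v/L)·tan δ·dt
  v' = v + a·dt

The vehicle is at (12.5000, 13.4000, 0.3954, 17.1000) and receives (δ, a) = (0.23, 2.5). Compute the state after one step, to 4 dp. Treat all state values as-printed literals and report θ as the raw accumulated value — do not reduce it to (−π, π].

x' = 12.5000 + 17.1000·cos(0.3954)·0.15 = 14.8671
y' = 13.4000 + 17.1000·sin(0.3954)·0.15 = 14.3880
θ' = 0.3954 + (17.1000/3.4)·tan(0.23)·0.15 = 0.5720
v' = 17.1000 + 2.5000·0.15 = 17.4750

(14.8671, 14.3880, 0.5720, 17.4750)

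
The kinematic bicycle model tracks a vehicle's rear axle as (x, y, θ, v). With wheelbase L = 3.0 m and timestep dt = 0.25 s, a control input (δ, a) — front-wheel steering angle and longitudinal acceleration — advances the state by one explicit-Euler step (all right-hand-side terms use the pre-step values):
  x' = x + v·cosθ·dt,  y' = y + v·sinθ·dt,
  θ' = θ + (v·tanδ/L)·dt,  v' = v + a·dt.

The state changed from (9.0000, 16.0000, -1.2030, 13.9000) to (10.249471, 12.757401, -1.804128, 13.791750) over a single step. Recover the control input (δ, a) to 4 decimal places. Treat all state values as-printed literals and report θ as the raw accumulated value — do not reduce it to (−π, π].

a = (v'−v)/dt = (-0.108250)/0.25 = -0.4330
Δθ = θ'−θ = -0.601128;  (v·dt/L) = 13.9000·0.25/3.0 = 1.158333
tan δ = Δθ·L/(v·dt) = -0.518959  →  δ = -0.4787

δ = -0.4787, a = -0.4330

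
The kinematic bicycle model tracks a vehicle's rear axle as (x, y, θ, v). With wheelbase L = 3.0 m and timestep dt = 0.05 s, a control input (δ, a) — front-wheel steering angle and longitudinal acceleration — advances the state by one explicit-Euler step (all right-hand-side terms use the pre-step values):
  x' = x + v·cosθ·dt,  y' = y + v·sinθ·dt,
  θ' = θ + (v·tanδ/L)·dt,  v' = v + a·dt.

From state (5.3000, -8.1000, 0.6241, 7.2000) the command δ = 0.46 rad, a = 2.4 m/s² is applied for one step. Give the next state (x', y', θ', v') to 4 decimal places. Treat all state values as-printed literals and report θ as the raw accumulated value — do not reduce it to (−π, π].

(5.5921, -7.8896, 0.6836, 7.3200)

x' = 5.3000 + 7.2000·cos(0.6241)·0.05 = 5.5921
y' = -8.1000 + 7.2000·sin(0.6241)·0.05 = -7.8896
θ' = 0.6241 + (7.2000/3.0)·tan(0.46)·0.05 = 0.6836
v' = 7.2000 + 2.4000·0.05 = 7.3200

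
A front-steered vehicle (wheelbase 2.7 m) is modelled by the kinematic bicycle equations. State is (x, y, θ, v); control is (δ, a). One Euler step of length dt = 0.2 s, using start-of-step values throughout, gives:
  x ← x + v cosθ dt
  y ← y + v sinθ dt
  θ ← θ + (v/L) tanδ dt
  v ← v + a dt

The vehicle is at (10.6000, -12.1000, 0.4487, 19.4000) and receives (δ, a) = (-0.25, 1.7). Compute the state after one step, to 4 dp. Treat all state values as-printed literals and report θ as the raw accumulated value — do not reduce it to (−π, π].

(14.0959, -10.4169, 0.0818, 19.7400)

x' = 10.6000 + 19.4000·cos(0.4487)·0.2 = 14.0959
y' = -12.1000 + 19.4000·sin(0.4487)·0.2 = -10.4169
θ' = 0.4487 + (19.4000/2.7)·tan(-0.25)·0.2 = 0.0818
v' = 19.4000 + 1.7000·0.2 = 19.7400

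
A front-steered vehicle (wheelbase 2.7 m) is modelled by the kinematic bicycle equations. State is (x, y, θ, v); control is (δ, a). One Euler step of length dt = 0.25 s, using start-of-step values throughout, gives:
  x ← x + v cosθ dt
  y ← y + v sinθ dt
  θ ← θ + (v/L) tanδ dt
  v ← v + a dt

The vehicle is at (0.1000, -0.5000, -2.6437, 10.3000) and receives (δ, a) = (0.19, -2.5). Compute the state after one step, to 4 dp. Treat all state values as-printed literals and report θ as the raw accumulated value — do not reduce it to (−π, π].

x' = 0.1000 + 10.3000·cos(-2.6437)·0.25 = -2.1624
y' = -0.5000 + 10.3000·sin(-2.6437)·0.25 = -1.7298
θ' = -2.6437 + (10.3000/2.7)·tan(0.19)·0.25 = -2.4603
v' = 10.3000 − 2.5000·0.25 = 9.6750

(-2.1624, -1.7298, -2.4603, 9.6750)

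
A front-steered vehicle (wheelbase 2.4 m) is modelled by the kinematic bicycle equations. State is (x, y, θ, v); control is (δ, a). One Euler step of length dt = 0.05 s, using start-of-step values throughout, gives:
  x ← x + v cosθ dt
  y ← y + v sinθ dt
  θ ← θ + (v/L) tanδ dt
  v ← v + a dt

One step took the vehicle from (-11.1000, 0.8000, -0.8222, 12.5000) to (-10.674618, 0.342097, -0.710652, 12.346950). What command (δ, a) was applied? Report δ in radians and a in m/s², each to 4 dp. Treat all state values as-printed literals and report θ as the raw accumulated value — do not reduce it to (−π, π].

a = (v'−v)/dt = (-0.153050)/0.05 = -3.0610
Δθ = θ'−θ = 0.111548;  (v·dt/L) = 12.5000·0.05/2.4 = 0.260417
tan δ = Δθ·L/(v·dt) = 0.428344  →  δ = 0.4047

δ = 0.4047, a = -3.0610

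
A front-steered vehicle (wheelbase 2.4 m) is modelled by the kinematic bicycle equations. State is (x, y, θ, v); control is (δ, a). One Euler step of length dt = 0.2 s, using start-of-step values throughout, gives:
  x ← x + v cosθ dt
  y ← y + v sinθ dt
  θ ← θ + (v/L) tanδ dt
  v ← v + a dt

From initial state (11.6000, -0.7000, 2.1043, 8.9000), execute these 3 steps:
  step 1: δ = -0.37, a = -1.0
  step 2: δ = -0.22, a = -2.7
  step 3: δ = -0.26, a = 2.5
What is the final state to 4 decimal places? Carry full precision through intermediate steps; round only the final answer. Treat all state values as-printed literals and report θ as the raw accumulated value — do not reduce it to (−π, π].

after step 1 (δ=-0.37, a=-1.0): (10.694775, 0.832634, 1.816635, 8.700000)
after step 2 (δ=-0.22, a=-2.7): (10.271312, 2.520319, 1.654511, 8.160000)
after step 3 (δ=-0.26, a=2.5): (10.134850, 4.146604, 1.473616, 8.660000)

(10.1348, 4.1466, 1.4736, 8.6600)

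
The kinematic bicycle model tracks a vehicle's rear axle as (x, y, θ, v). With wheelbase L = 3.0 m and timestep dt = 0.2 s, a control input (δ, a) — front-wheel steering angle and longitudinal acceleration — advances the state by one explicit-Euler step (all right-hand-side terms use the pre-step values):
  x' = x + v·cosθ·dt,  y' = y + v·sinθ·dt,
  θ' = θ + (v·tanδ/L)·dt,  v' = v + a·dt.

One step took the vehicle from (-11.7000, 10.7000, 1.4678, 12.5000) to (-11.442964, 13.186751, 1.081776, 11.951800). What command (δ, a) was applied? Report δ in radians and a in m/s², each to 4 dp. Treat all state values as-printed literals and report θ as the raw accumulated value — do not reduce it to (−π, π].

δ = -0.4338, a = -2.7410

a = (v'−v)/dt = (-0.548200)/0.2 = -2.7410
Δθ = θ'−θ = -0.386024;  (v·dt/L) = 12.5000·0.2/3.0 = 0.833333
tan δ = Δθ·L/(v·dt) = -0.463229  →  δ = -0.4338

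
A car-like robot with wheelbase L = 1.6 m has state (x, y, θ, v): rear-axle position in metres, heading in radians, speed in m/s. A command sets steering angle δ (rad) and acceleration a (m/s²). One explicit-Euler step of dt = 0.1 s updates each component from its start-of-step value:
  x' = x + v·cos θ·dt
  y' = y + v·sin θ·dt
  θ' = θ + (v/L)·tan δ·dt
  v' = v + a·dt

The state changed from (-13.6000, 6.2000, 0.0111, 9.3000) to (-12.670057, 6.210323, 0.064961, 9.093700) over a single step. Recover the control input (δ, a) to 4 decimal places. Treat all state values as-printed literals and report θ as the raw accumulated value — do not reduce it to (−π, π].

δ = 0.0924, a = -2.0630

a = (v'−v)/dt = (-0.206300)/0.1 = -2.0630
Δθ = θ'−θ = 0.053861;  (v·dt/L) = 9.3000·0.1/1.6 = 0.581250
tan δ = Δθ·L/(v·dt) = 0.092664  →  δ = 0.0924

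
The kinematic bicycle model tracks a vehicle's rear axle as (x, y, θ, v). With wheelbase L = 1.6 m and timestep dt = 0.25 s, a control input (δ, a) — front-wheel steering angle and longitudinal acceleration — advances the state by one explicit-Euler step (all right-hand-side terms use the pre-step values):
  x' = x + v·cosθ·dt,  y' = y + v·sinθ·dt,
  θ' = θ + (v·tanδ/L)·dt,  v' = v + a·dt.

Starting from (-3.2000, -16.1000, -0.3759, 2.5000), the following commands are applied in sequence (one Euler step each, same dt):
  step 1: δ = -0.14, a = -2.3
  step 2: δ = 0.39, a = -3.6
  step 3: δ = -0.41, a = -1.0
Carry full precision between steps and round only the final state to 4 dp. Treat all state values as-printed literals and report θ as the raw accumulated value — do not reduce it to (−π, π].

after step 1 (δ=-0.14, a=-2.3): (-2.618639, -16.329444, -0.430948, 1.925000)
after step 2 (δ=0.39, a=-3.6): (-2.181390, -16.530477, -0.307310, 1.025000)
after step 3 (δ=-0.41, a=-1.0): (-1.937145, -16.607992, -0.376919, 0.775000)

(-1.9371, -16.6080, -0.3769, 0.7750)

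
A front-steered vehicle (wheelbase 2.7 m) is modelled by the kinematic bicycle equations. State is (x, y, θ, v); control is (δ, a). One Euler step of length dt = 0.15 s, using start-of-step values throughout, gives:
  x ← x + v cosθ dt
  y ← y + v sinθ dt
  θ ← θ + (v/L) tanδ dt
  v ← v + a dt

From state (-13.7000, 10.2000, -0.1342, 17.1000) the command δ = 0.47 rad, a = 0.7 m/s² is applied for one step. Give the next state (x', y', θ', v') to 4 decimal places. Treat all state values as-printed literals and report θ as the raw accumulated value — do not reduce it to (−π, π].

(-11.1581, 9.8568, 0.3484, 17.2050)

x' = -13.7000 + 17.1000·cos(-0.1342)·0.15 = -11.1581
y' = 10.2000 + 17.1000·sin(-0.1342)·0.15 = 9.8568
θ' = -0.1342 + (17.1000/2.7)·tan(0.47)·0.15 = 0.3484
v' = 17.1000 + 0.7000·0.15 = 17.2050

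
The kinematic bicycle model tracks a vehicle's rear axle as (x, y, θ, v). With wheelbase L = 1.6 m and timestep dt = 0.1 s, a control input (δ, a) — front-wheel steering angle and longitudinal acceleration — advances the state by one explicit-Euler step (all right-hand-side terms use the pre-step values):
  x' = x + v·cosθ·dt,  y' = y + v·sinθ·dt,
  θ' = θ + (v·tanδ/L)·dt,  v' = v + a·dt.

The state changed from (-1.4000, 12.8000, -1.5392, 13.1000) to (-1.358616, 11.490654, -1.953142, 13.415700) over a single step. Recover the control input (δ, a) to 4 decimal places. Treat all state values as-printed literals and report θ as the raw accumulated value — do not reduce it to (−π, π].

δ = -0.4681, a = 3.1570

a = (v'−v)/dt = (0.315700)/0.1 = 3.1570
Δθ = θ'−θ = -0.413942;  (v·dt/L) = 13.1000·0.1/1.6 = 0.818750
tan δ = Δθ·L/(v·dt) = -0.505578  →  δ = -0.4681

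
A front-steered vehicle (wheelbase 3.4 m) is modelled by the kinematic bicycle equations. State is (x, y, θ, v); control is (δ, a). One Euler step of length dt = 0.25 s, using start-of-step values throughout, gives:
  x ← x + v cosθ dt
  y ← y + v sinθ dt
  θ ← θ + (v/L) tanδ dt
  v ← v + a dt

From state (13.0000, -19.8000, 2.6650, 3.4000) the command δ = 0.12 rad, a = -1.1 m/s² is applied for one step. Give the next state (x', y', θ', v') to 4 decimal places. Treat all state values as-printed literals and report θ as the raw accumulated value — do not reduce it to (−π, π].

(12.2447, -19.4101, 2.6951, 3.1250)

x' = 13.0000 + 3.4000·cos(2.6650)·0.25 = 12.2447
y' = -19.8000 + 3.4000·sin(2.6650)·0.25 = -19.4101
θ' = 2.6650 + (3.4000/3.4)·tan(0.12)·0.25 = 2.6951
v' = 3.4000 − 1.1000·0.25 = 3.1250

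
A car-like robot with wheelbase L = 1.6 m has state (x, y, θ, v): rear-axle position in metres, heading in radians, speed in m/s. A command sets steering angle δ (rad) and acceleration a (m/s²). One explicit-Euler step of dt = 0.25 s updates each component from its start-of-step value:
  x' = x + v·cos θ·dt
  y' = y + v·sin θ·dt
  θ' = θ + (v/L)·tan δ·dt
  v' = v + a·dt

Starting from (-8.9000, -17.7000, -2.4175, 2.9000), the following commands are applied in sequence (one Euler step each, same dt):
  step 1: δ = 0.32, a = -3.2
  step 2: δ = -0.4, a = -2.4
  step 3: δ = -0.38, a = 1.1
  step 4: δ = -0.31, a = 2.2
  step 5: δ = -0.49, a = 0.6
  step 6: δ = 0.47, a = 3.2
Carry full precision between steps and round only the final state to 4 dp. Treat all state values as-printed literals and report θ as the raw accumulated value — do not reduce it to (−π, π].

after step 1 (δ=0.32, a=-3.2): (-9.443098, -18.180281, -2.267339, 2.100000)
after step 2 (δ=-0.4, a=-2.4): (-9.779922, -18.582990, -2.406068, 1.500000)
after step 3 (δ=-0.38, a=1.1): (-10.057977, -18.834606, -2.499681, 1.775000)
after step 4 (δ=-0.31, a=2.2): (-10.413399, -19.100291, -2.588521, 2.325000)
after step 5 (δ=-0.49, a=0.6): (-10.907994, -19.405624, -2.782291, 2.475000)
after step 6 (δ=0.47, a=3.2): (-11.487232, -19.623189, -2.585851, 3.275000)

(-11.4872, -19.6232, -2.5859, 3.2750)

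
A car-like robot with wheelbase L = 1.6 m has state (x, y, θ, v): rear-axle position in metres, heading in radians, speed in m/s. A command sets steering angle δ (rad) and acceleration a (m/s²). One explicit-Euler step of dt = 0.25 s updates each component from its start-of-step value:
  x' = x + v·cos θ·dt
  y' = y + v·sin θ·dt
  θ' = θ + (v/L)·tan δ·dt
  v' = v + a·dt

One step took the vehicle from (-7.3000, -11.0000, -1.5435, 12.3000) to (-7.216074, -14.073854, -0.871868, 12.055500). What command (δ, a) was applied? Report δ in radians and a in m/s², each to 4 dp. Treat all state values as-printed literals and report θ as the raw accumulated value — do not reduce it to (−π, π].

a = (v'−v)/dt = (-0.244500)/0.25 = -0.9780
Δθ = θ'−θ = 0.671632;  (v·dt/L) = 12.3000·0.25/1.6 = 1.921875
tan δ = Δθ·L/(v·dt) = 0.349467  →  δ = 0.3362

δ = 0.3362, a = -0.9780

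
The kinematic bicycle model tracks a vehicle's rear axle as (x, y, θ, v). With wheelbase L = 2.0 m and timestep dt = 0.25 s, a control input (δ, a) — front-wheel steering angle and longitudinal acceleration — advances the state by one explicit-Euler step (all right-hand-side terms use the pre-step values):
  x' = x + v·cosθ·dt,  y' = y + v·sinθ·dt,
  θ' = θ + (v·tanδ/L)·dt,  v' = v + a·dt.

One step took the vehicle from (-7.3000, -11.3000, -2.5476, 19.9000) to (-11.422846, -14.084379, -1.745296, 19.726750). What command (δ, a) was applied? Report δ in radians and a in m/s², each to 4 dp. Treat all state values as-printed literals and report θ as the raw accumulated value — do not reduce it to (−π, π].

δ = 0.3120, a = -0.6930

a = (v'−v)/dt = (-0.173250)/0.25 = -0.6930
Δθ = θ'−θ = 0.802304;  (v·dt/L) = 19.9000·0.25/2.0 = 2.487500
tan δ = Δθ·L/(v·dt) = 0.322534  →  δ = 0.3120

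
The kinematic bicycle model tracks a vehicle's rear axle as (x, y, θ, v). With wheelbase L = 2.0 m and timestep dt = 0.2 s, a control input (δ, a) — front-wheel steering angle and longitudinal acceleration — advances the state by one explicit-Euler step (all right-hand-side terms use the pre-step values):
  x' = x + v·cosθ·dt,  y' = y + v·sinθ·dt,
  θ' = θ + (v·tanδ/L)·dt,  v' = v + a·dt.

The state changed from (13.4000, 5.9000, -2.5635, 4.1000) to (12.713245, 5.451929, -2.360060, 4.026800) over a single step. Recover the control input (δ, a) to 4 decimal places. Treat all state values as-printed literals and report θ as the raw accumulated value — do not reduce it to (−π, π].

δ = 0.4606, a = -0.3660

a = (v'−v)/dt = (-0.073200)/0.2 = -0.3660
Δθ = θ'−θ = 0.203440;  (v·dt/L) = 4.1000·0.2/2.0 = 0.410000
tan δ = Δθ·L/(v·dt) = 0.496195  →  δ = 0.4606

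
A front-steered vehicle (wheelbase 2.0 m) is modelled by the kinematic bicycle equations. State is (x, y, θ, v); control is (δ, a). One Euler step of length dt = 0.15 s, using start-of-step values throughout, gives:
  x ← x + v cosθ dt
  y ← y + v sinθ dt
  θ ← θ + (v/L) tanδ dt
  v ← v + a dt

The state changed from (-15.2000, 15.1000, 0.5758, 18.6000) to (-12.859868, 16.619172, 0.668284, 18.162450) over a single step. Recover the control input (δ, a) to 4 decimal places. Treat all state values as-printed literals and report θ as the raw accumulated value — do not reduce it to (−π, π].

δ = 0.0662, a = -2.9170

a = (v'−v)/dt = (-0.437550)/0.15 = -2.9170
Δθ = θ'−θ = 0.092484;  (v·dt/L) = 18.6000·0.15/2.0 = 1.395000
tan δ = Δθ·L/(v·dt) = 0.066297  →  δ = 0.0662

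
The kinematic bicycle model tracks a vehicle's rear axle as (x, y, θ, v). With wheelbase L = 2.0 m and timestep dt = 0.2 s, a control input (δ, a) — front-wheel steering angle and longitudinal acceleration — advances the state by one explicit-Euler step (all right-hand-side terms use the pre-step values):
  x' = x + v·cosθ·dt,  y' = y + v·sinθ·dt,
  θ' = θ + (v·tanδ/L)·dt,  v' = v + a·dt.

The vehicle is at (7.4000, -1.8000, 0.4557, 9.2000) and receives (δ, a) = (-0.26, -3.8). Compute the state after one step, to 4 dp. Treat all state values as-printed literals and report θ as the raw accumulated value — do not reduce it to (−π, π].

(9.0522, -0.9902, 0.2110, 8.4400)

x' = 7.4000 + 9.2000·cos(0.4557)·0.2 = 9.0522
y' = -1.8000 + 9.2000·sin(0.4557)·0.2 = -0.9902
θ' = 0.4557 + (9.2000/2.0)·tan(-0.26)·0.2 = 0.2110
v' = 9.2000 − 3.8000·0.2 = 8.4400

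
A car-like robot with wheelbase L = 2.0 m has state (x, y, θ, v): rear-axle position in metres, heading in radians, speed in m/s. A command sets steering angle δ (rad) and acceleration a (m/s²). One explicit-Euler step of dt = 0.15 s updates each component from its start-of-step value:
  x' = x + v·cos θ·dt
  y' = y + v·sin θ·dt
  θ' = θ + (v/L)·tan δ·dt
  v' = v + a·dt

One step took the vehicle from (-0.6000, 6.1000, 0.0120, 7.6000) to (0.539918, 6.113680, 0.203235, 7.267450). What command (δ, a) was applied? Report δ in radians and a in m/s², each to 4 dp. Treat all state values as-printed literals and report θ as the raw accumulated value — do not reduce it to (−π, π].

δ = 0.3237, a = -2.2170

a = (v'−v)/dt = (-0.332550)/0.15 = -2.2170
Δθ = θ'−θ = 0.191235;  (v·dt/L) = 7.6000·0.15/2.0 = 0.570000
tan δ = Δθ·L/(v·dt) = 0.335500  →  δ = 0.3237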